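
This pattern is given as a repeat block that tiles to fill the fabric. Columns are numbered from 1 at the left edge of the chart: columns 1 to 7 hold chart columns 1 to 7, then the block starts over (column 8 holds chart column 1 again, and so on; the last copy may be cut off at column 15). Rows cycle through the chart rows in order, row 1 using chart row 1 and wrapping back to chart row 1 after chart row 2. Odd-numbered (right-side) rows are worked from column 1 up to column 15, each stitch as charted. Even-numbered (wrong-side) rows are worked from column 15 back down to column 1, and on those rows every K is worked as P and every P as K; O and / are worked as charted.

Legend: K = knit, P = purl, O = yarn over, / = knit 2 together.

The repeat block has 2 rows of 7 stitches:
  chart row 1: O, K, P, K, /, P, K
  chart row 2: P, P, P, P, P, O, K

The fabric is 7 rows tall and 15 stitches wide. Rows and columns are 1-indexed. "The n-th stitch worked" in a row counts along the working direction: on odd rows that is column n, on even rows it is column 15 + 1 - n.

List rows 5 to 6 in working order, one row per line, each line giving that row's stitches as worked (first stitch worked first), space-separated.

Result:
O K P K / P K O K P K / P K O
K P O K K K K K P O K K K K K

Derivation:
Row 5: chart row 1, RS - tile across columns 1-15 and work as-is.
Row 6: chart row 2, WS - tiled (columns 1-15): P P P P P O K P P P P P O K P; work from column 15 back to 1 with K<->P swapped.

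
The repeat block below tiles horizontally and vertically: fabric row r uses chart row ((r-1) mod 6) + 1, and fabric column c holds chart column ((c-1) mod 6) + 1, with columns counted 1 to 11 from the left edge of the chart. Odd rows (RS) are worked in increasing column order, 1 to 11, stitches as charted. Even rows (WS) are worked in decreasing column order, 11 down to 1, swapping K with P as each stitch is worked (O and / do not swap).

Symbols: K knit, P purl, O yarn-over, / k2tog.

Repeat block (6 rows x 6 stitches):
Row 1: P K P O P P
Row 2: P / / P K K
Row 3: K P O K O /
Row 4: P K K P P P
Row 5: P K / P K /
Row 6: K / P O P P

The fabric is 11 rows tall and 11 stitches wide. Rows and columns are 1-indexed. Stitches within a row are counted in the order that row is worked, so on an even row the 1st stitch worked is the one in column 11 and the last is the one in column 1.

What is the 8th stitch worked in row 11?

== STITCH ==
K

Derivation:
For row 11: chart row = ((11-1) mod 6) + 1 = 5; this is a RS (odd) row.
Chart row 5 tiled across columns 1-11: P K / P K / P K / P K
RS row: no reversal, no swap; stitch n worked = column n.
The 8th stitch worked is K.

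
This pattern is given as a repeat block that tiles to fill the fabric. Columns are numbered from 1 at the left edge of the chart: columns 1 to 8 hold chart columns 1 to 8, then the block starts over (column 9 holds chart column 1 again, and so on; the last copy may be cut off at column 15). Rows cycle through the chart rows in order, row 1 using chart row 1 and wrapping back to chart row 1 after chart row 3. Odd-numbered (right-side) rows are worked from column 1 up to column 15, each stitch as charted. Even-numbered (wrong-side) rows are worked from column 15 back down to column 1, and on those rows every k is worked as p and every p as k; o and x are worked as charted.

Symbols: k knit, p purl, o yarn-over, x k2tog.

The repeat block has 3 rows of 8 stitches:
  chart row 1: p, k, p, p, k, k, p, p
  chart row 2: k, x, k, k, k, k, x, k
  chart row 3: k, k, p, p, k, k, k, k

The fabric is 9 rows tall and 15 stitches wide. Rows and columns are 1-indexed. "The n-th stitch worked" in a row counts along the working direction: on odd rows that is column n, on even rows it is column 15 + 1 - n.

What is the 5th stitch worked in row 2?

Row 2 uses chart row ((2-1) mod 3)+1 = 2. Row 2 is even, so WS.
Chart row 2 tiled across columns 1-15: k x k k k k x k k x k k k k x
Wrong side: read the tiled row from column 15 down to 1 and exchange k with p (leave o, x).
Row 2 as worked: x p p p p x p p x p p p p x p
Stitch 5 in working order -> p

== STITCH ==
p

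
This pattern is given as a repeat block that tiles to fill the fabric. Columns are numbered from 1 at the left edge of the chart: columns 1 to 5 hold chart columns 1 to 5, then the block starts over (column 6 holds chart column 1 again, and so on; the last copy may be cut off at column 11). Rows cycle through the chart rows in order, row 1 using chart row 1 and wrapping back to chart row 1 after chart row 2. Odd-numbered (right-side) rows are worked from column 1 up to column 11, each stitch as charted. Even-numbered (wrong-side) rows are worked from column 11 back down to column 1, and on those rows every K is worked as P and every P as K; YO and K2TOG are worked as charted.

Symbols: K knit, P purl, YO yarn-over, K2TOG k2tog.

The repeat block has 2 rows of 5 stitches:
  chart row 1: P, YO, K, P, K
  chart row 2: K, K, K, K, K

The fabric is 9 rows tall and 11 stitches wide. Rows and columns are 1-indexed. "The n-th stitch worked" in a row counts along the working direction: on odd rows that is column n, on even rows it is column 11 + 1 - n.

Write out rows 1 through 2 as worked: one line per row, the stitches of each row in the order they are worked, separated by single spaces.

Result:
P YO K P K P YO K P K P
P P P P P P P P P P P

Derivation:
Row 1: chart row 1, RS - tile across columns 1-11 and work as-is.
Row 2: chart row 2, WS - tiled (columns 1-11): K K K K K K K K K K K; work from column 11 back to 1 with K<->P swapped.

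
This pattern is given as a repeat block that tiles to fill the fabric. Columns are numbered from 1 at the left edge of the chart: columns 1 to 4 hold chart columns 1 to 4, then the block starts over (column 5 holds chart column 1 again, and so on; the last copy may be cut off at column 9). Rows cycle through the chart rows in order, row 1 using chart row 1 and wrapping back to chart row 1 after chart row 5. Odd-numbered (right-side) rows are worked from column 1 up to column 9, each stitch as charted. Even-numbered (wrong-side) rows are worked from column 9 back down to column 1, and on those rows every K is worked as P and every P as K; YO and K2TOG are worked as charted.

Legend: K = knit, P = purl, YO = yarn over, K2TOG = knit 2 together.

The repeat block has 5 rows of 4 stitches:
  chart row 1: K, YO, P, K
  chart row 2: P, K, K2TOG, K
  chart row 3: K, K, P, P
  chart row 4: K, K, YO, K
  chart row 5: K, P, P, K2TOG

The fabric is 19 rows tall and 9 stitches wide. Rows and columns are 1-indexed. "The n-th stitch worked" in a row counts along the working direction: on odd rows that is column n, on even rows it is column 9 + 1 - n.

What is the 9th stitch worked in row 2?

Row 2 uses chart row ((2-1) mod 5)+1 = 2. Row 2 is even, so WS.
Chart row 2 tiled across columns 1-9: P K K2TOG K P K K2TOG K P
Wrong side: read the tiled row from column 9 down to 1 and exchange K with P (leave YO, K2TOG).
Row 2 as worked: K P K2TOG P K P K2TOG P K
Counting 9 along the worked row gives K.

Result:
K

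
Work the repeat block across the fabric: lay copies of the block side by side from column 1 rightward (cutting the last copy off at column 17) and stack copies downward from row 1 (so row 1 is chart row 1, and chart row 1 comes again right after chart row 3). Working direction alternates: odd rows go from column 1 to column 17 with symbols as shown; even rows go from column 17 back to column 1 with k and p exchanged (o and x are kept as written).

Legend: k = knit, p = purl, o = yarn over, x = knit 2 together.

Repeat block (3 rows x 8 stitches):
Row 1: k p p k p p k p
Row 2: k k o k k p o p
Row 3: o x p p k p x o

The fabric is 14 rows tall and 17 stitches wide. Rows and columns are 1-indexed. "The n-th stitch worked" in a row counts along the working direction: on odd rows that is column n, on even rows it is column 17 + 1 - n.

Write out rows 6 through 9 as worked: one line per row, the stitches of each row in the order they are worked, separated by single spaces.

Row 6: chart row 3, WS - tiled (columns 1-17): o x p p k p x o o x p p k p x o o; work from column 17 back to 1 with k<->p swapped.
Row 7: chart row 1, RS - tile across columns 1-17 and work as-is.
Row 8: chart row 2, WS - tiled (columns 1-17): k k o k k p o p k k o k k p o p k; work from column 17 back to 1 with k<->p swapped.
Row 9: chart row 3, RS - tile across columns 1-17 and work as-is.

Result:
o o x k p k k x o o x k p k k x o
k p p k p p k p k p p k p p k p k
p k o k p p o p p k o k p p o p p
o x p p k p x o o x p p k p x o o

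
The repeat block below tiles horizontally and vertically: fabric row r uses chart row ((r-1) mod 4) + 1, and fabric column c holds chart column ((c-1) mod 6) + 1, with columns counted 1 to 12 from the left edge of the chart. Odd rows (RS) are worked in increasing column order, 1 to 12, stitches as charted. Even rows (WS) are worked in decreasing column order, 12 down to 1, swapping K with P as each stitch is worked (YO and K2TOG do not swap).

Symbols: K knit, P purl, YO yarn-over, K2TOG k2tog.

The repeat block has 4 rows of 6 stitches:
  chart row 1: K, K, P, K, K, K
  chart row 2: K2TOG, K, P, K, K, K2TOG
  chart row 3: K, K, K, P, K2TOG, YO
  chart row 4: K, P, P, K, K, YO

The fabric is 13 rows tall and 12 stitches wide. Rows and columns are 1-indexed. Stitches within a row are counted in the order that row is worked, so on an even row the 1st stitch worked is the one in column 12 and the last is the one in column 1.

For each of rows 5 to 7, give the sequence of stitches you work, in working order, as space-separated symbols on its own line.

Row 5: chart row 1, RS - tile across columns 1-12 and work as-is.
Row 6: chart row 2, WS - tiled (columns 1-12): K2TOG K P K K K2TOG K2TOG K P K K K2TOG; work from column 12 back to 1 with K<->P swapped.
Row 7: chart row 3, RS - tile across columns 1-12 and work as-is.

Rows as worked:
K K P K K K K K P K K K
K2TOG P P K P K2TOG K2TOG P P K P K2TOG
K K K P K2TOG YO K K K P K2TOG YO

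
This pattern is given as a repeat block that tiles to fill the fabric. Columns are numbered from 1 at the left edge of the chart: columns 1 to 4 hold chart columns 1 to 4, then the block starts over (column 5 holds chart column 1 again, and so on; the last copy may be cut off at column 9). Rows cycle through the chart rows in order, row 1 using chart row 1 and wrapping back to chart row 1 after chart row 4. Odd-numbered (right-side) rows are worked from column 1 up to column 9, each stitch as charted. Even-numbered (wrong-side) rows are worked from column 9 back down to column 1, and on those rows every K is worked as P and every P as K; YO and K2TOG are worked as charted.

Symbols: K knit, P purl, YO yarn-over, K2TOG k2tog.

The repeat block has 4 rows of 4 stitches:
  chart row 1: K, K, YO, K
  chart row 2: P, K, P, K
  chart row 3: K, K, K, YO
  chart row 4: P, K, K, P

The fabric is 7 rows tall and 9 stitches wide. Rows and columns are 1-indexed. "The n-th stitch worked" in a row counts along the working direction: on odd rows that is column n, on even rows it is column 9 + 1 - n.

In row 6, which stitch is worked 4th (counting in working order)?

Stitch:
P

Derivation:
Row 6: (6-1) mod 4 = 1, so use chart row 2. Even row -> WS.
Chart row 2 tiled across columns 1-9: P K P K P K P K P
WS row: flip the tiled sequence (start at column 9) and apply K<->P; YO and K2TOG stay.
Row 6 as worked: K P K P K P K P K
Stitch 4 in working order -> P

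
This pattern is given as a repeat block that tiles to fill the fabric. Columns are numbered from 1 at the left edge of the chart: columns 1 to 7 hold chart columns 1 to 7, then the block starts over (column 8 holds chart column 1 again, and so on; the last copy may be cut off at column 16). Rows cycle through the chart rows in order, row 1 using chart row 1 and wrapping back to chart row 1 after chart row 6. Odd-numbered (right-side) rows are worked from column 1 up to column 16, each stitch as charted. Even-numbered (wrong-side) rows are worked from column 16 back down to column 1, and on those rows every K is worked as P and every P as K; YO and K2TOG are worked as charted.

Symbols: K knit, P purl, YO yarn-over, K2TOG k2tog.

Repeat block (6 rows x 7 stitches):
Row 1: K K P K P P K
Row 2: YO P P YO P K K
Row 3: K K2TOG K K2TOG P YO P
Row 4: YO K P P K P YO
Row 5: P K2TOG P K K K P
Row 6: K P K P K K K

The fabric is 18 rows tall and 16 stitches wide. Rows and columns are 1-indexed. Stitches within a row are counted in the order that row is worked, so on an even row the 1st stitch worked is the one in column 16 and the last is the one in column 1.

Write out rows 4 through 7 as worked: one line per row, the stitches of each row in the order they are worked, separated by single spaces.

Row 4: chart row 4, WS - tiled (columns 1-16): YO K P P K P YO YO K P P K P YO YO K; work from column 16 back to 1 with K<->P swapped.
Row 5: chart row 5, RS - tile across columns 1-16 and work as-is.
Row 6: chart row 6, WS - tiled (columns 1-16): K P K P K K K K P K P K K K K P; work from column 16 back to 1 with K<->P swapped.
Row 7: chart row 1, RS - tile across columns 1-16 and work as-is.

Rows as worked:
P YO YO K P K K P YO YO K P K K P YO
P K2TOG P K K K P P K2TOG P K K K P P K2TOG
K P P P P K P K P P P P K P K P
K K P K P P K K K P K P P K K K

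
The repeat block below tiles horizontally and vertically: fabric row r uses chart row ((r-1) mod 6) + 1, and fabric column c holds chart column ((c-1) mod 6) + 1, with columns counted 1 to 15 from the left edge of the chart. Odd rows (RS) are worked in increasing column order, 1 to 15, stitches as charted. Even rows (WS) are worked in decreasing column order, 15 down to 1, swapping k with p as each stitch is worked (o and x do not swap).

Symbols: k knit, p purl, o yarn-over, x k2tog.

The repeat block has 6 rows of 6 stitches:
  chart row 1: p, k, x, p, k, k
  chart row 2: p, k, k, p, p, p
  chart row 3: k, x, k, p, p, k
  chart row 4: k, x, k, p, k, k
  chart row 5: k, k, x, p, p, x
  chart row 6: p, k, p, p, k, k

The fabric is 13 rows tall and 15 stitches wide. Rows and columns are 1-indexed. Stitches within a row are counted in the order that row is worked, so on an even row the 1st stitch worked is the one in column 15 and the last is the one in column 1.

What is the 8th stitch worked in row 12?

Row 12 uses chart row ((12-1) mod 6)+1 = 6. Row 12 is even, so WS.
Chart row 6 tiled across columns 1-15: p k p p k k p k p p k k p k p
WS: work from column 15 back to column 1 (reverse the tiled row), swapping k<->p (o and x unchanged).
Row 12 as worked: k p k p p k k p k p p k k p k
The 8th stitch worked is p.

Stitch:
p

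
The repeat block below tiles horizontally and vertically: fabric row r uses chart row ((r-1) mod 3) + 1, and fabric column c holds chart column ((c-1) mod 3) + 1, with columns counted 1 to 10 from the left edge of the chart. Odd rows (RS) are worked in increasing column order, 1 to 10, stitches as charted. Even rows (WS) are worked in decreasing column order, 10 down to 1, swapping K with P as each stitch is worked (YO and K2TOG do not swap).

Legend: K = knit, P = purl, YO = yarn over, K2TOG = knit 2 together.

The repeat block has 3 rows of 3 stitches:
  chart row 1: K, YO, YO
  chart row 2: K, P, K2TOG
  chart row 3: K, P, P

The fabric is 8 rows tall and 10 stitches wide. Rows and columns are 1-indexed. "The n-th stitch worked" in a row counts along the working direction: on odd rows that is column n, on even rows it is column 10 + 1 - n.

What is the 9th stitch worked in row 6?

For row 6: chart row = ((6-1) mod 3) + 1 = 3; this is a WS (even) row.
Chart row 3 tiled across columns 1-10: K P P K P P K P P K
WS row: flip the tiled sequence (start at column 10) and apply K<->P; YO and K2TOG stay.
Row 6 as worked: P K K P K K P K K P
Counting 9 along the worked row gives K.

== STITCH ==
K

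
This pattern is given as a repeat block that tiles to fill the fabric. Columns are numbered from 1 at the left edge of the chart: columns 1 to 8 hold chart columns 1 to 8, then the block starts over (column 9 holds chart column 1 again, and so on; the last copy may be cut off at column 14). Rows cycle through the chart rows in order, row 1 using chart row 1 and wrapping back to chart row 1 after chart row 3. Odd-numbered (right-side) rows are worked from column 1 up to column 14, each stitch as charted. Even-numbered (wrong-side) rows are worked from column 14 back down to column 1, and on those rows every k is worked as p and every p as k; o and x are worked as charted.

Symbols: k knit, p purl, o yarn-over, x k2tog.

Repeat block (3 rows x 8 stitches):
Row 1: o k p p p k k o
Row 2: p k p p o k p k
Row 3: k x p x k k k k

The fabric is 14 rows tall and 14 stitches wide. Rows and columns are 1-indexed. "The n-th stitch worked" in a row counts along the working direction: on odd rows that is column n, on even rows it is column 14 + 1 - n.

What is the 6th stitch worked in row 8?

For row 8: chart row = ((8-1) mod 3) + 1 = 2; this is a WS (even) row.
Chart row 2 tiled across columns 1-14: p k p p o k p k p k p p o k
WS row: flip the tiled sequence (start at column 14) and apply k<->p; o and x stay.
Row 8 as worked: p o k k p k p k p o k k p k
The 6th stitch worked is k.

== STITCH ==
k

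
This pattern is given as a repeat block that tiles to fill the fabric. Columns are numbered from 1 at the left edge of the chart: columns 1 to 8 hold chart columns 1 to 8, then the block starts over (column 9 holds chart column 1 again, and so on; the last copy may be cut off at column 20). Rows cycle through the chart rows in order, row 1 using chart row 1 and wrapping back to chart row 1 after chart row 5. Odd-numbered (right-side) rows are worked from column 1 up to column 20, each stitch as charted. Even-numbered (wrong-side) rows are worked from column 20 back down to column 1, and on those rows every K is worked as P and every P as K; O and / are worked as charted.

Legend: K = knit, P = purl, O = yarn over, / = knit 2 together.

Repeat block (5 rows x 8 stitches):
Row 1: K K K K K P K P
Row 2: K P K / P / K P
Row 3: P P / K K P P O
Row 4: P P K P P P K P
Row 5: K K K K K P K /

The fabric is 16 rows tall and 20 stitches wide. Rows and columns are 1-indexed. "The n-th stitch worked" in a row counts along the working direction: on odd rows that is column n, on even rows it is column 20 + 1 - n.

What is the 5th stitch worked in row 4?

For row 4: chart row = ((4-1) mod 5) + 1 = 4; this is a WS (even) row.
Chart row 4 tiled across columns 1-20: P P K P P P K P P P K P P P K P P P K P
WS row: flip the tiled sequence (start at column 20) and apply K<->P; O and / stay.
Row 4 as worked: K P K K K P K K K P K K K P K K K P K K
Stitch 5 in working order -> K

Result:
K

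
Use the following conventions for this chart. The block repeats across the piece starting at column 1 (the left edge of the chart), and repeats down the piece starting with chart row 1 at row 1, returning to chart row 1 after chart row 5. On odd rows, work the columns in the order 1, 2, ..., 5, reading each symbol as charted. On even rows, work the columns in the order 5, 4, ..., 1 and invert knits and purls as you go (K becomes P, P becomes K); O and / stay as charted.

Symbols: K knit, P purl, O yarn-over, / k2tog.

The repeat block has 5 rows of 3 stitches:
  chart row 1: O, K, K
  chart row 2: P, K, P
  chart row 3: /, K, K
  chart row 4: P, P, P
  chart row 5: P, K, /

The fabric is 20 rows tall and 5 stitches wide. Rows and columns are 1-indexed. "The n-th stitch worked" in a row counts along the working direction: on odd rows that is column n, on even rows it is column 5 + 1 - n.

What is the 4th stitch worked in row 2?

== STITCH ==
P

Derivation:
Row 2: (2-1) mod 5 = 1, so use chart row 2. Even row -> WS.
Chart row 2 tiled across columns 1-5: P K P P K
WS: work from column 5 back to column 1 (reverse the tiled row), swapping K<->P (O and / unchanged).
Row 2 as worked: P K K P K
The 4th stitch worked is P.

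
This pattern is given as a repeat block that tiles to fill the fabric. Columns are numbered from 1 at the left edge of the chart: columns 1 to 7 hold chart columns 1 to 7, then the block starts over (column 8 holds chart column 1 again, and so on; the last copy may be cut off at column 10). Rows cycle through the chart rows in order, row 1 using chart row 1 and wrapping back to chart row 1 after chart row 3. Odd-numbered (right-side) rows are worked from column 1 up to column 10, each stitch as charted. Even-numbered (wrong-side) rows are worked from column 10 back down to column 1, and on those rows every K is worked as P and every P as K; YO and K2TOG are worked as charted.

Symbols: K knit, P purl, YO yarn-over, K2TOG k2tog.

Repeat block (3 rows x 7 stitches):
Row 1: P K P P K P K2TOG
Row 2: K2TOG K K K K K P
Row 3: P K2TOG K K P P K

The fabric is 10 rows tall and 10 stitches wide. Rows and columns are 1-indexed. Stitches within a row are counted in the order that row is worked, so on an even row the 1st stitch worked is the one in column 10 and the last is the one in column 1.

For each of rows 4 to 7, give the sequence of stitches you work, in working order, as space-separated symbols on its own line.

Result:
K P K K2TOG K P K K P K
K2TOG K K K K K P K2TOG K K
P K2TOG K P K K P P K2TOG K
P K P P K P K2TOG P K P

Derivation:
Row 4: chart row 1, WS - tiled (columns 1-10): P K P P K P K2TOG P K P; work from column 10 back to 1 with K<->P swapped.
Row 5: chart row 2, RS - tile across columns 1-10 and work as-is.
Row 6: chart row 3, WS - tiled (columns 1-10): P K2TOG K K P P K P K2TOG K; work from column 10 back to 1 with K<->P swapped.
Row 7: chart row 1, RS - tile across columns 1-10 and work as-is.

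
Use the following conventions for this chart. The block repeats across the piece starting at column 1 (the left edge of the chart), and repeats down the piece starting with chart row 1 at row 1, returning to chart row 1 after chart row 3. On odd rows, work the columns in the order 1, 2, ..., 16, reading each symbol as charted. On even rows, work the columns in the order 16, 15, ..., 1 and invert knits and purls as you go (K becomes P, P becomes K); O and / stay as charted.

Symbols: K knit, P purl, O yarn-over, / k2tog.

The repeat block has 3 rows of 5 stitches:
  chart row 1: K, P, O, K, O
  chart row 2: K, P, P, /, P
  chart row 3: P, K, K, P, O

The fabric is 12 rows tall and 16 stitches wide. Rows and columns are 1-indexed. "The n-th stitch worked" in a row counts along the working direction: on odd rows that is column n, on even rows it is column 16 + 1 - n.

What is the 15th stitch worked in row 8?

Result:
K

Derivation:
Row 8: (8-1) mod 3 = 1, so use chart row 2. Even row -> WS.
Chart row 2 tiled across columns 1-16: K P P / P K P P / P K P P / P K
WS row: flip the tiled sequence (start at column 16) and apply K<->P; O and / stay.
Row 8 as worked: P K / K K P K / K K P K / K K P
Counting 15 along the worked row gives K.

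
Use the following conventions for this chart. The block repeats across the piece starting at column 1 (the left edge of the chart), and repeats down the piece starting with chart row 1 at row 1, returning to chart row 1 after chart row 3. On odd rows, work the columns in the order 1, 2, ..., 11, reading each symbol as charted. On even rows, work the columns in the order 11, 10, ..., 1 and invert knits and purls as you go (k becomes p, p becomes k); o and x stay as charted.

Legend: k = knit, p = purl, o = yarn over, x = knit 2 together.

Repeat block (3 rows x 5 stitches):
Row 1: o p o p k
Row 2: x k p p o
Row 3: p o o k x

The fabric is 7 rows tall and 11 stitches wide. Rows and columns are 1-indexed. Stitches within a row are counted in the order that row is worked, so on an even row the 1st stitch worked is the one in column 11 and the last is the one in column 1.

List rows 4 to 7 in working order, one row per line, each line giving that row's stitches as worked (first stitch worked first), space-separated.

Result:
o p k o k o p k o k o
x k p p o x k p p o x
k x p o o k x p o o k
o p o p k o p o p k o

Derivation:
Row 4: chart row 1, WS - tiled (columns 1-11): o p o p k o p o p k o; work from column 11 back to 1 with k<->p swapped.
Row 5: chart row 2, RS - tile across columns 1-11 and work as-is.
Row 6: chart row 3, WS - tiled (columns 1-11): p o o k x p o o k x p; work from column 11 back to 1 with k<->p swapped.
Row 7: chart row 1, RS - tile across columns 1-11 and work as-is.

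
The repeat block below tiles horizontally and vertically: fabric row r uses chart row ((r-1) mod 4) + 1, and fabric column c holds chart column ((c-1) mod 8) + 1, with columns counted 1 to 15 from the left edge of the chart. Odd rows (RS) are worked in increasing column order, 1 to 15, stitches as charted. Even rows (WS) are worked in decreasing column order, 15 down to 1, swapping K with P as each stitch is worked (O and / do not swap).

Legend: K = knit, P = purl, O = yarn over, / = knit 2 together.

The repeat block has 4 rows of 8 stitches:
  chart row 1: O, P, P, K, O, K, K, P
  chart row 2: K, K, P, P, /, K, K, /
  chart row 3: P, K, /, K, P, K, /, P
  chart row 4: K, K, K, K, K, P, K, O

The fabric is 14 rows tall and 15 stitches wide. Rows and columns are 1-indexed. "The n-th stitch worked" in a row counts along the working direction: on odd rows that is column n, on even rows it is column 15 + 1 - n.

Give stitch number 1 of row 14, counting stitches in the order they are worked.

== STITCH ==
P

Derivation:
For row 14: chart row = ((14-1) mod 4) + 1 = 2; this is a WS (even) row.
Chart row 2 tiled across columns 1-15: K K P P / K K / K K P P / K K
WS: work from column 15 back to column 1 (reverse the tiled row), swapping K<->P (O and / unchanged).
Row 14 as worked: P P / K K P P / P P / K K P P
The 1st stitch worked is P.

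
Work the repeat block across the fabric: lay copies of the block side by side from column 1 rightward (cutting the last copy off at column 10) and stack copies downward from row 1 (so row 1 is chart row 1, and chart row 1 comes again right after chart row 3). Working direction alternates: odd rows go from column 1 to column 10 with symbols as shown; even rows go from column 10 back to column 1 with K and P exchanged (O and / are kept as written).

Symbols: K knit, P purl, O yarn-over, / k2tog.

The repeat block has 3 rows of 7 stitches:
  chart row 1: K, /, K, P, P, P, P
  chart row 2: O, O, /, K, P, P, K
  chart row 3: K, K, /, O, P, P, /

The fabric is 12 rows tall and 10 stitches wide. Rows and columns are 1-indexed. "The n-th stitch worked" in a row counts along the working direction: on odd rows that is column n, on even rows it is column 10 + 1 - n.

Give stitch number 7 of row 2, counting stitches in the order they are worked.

Row 2 uses chart row ((2-1) mod 3)+1 = 2. Row 2 is even, so WS.
Chart row 2 tiled across columns 1-10: O O / K P P K O O /
Wrong side: read the tiled row from column 10 down to 1 and exchange K with P (leave O, /).
Row 2 as worked: / O O P K K P / O O
Stitch 7 in working order -> P

Result:
P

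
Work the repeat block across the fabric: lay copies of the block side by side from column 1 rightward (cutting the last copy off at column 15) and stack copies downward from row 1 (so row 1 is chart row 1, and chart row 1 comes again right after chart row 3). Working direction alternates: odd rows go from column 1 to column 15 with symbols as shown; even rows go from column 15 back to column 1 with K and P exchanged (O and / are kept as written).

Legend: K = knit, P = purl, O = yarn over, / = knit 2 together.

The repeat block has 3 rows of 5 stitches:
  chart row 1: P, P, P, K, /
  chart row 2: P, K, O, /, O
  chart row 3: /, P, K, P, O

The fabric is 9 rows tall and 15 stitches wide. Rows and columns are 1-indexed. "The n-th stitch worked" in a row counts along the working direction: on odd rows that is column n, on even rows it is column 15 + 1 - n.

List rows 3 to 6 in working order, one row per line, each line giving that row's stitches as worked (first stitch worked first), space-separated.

== ROWS AS WORKED ==
/ P K P O / P K P O / P K P O
/ P K K K / P K K K / P K K K
P K O / O P K O / O P K O / O
O K P K / O K P K / O K P K /

Derivation:
Row 3: chart row 3, RS - tile across columns 1-15 and work as-is.
Row 4: chart row 1, WS - tiled (columns 1-15): P P P K / P P P K / P P P K /; work from column 15 back to 1 with K<->P swapped.
Row 5: chart row 2, RS - tile across columns 1-15 and work as-is.
Row 6: chart row 3, WS - tiled (columns 1-15): / P K P O / P K P O / P K P O; work from column 15 back to 1 with K<->P swapped.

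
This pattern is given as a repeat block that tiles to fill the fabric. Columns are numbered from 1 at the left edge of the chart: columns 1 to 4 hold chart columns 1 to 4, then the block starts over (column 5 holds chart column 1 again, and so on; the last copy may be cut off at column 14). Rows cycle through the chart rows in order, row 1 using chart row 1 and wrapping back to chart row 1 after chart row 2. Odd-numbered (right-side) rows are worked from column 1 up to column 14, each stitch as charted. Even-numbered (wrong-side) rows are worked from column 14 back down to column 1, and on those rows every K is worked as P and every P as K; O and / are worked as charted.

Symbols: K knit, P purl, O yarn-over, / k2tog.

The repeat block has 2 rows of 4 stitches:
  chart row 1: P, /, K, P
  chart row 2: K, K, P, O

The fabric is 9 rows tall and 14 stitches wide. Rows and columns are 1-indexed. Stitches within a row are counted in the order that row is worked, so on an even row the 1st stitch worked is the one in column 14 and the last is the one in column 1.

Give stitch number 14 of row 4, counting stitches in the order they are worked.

Stitch:
P

Derivation:
For row 4: chart row = ((4-1) mod 2) + 1 = 2; this is a WS (even) row.
Chart row 2 tiled across columns 1-14: K K P O K K P O K K P O K K
Wrong side: read the tiled row from column 14 down to 1 and exchange K with P (leave O, /).
Row 4 as worked: P P O K P P O K P P O K P P
The 14th stitch worked is P.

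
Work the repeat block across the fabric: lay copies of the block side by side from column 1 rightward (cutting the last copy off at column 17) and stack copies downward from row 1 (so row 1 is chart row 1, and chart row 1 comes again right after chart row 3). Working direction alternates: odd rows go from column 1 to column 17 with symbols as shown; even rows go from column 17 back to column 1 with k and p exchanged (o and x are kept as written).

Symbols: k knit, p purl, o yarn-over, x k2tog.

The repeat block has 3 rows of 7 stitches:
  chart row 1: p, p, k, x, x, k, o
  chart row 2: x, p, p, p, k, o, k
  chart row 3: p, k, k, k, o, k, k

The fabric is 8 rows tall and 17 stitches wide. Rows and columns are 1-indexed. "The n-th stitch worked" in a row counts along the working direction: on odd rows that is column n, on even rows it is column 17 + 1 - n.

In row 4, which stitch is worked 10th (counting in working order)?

For row 4: chart row = ((4-1) mod 3) + 1 = 1; this is a WS (even) row.
Chart row 1 tiled across columns 1-17: p p k x x k o p p k x x k o p p k
WS row: flip the tiled sequence (start at column 17) and apply k<->p; o and x stay.
Row 4 as worked: p k k o p x x p k k o p x x p k k
The 10th stitch worked is k.

Result:
k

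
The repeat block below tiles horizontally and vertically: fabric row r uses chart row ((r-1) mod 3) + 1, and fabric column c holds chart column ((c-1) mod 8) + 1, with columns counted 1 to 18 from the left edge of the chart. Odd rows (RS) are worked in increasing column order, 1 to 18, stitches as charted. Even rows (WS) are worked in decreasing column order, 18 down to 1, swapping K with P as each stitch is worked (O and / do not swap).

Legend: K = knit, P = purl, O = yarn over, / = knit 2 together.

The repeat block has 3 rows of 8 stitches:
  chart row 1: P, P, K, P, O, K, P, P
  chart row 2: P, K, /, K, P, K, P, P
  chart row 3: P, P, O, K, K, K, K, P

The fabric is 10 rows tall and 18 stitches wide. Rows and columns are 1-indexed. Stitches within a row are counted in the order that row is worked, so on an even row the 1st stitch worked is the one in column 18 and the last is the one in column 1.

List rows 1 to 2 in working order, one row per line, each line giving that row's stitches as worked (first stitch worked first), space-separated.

Row 1: chart row 1, RS - tile across columns 1-18 and work as-is.
Row 2: chart row 2, WS - tiled (columns 1-18): P K / K P K P P P K / K P K P P P K; work from column 18 back to 1 with K<->P swapped.

Rows as worked:
P P K P O K P P P P K P O K P P P P
P K K K P K P / P K K K P K P / P K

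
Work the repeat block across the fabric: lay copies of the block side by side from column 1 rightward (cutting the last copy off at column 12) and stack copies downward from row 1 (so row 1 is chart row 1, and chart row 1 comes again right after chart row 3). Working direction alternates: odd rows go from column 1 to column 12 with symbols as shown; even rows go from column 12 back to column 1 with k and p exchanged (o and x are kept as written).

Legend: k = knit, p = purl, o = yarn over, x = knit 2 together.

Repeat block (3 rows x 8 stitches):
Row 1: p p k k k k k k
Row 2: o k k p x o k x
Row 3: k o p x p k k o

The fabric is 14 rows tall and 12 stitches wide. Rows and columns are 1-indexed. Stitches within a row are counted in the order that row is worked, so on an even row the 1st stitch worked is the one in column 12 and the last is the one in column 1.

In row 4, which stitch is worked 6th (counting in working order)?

Result:
p

Derivation:
Row 4: (4-1) mod 3 = 0, so use chart row 1. Even row -> WS.
Chart row 1 tiled across columns 1-12: p p k k k k k k p p k k
WS row: flip the tiled sequence (start at column 12) and apply k<->p; o and x stay.
Row 4 as worked: p p k k p p p p p p k k
Counting 6 along the worked row gives p.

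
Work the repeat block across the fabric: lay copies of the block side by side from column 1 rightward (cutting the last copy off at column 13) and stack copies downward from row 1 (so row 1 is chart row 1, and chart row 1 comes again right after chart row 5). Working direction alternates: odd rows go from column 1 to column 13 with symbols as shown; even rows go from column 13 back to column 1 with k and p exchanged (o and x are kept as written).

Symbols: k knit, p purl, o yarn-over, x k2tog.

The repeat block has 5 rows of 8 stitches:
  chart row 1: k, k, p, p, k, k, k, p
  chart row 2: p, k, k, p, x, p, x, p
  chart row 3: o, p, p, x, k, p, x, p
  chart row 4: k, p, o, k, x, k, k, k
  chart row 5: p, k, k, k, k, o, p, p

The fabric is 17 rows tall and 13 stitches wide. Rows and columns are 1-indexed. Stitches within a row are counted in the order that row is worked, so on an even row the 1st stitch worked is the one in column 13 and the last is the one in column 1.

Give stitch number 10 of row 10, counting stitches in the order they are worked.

Stitch:
p

Derivation:
Row 10: (10-1) mod 5 = 4, so use chart row 5. Even row -> WS.
Chart row 5 tiled across columns 1-13: p k k k k o p p p k k k k
WS row: flip the tiled sequence (start at column 13) and apply k<->p; o and x stay.
Row 10 as worked: p p p p k k k o p p p p k
The 10th stitch worked is p.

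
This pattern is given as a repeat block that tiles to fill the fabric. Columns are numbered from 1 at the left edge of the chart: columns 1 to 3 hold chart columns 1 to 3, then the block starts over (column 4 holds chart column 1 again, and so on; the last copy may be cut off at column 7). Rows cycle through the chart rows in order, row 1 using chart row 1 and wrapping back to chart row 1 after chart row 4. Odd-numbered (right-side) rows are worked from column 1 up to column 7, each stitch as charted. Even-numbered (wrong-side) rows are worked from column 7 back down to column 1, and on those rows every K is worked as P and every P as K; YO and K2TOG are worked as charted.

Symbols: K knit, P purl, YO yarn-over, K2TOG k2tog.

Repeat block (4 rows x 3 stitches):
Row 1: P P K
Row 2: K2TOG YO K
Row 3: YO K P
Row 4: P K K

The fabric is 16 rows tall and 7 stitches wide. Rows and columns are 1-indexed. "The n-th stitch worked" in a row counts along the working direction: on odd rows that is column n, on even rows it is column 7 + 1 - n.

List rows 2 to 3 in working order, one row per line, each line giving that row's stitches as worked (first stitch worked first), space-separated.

== ROWS AS WORKED ==
K2TOG P YO K2TOG P YO K2TOG
YO K P YO K P YO

Derivation:
Row 2: chart row 2, WS - tiled (columns 1-7): K2TOG YO K K2TOG YO K K2TOG; work from column 7 back to 1 with K<->P swapped.
Row 3: chart row 3, RS - tile across columns 1-7 and work as-is.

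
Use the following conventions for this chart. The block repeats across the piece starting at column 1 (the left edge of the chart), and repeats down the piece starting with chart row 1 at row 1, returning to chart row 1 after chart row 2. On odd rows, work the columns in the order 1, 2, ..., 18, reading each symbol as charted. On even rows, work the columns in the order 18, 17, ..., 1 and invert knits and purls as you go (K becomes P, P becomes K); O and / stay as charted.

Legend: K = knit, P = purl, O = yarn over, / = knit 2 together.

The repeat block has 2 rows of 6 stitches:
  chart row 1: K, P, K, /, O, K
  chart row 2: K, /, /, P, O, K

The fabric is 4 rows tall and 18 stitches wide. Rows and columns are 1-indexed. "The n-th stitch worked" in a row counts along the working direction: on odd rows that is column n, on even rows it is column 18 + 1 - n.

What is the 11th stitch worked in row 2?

Result:
/

Derivation:
For row 2: chart row = ((2-1) mod 2) + 1 = 2; this is a WS (even) row.
Chart row 2 tiled across columns 1-18: K / / P O K K / / P O K K / / P O K
WS: work from column 18 back to column 1 (reverse the tiled row), swapping K<->P (O and / unchanged).
Row 2 as worked: P O K / / P P O K / / P P O K / / P
Counting 11 along the worked row gives /.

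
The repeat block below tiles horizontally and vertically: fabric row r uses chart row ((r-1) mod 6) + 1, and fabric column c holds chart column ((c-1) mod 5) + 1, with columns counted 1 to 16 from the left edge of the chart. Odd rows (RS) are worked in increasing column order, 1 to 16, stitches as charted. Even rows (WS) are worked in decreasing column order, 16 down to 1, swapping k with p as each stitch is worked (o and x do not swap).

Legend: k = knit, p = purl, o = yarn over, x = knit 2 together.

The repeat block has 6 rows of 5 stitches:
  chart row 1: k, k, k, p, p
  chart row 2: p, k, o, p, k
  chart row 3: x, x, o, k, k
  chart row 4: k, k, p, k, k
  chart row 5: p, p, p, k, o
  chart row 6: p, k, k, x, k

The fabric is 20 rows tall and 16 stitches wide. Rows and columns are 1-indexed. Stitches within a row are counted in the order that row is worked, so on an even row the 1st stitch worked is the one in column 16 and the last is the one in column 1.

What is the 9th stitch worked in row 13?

== STITCH ==
p

Derivation:
Row 13: (13-1) mod 6 = 0, so use chart row 1. Odd row -> RS.
Chart row 1 tiled across columns 1-16: k k k p p k k k p p k k k p p k
RS: work column 1 to column 16, symbols as charted — the tiled row is the row as worked.
Stitch 9 in working order -> p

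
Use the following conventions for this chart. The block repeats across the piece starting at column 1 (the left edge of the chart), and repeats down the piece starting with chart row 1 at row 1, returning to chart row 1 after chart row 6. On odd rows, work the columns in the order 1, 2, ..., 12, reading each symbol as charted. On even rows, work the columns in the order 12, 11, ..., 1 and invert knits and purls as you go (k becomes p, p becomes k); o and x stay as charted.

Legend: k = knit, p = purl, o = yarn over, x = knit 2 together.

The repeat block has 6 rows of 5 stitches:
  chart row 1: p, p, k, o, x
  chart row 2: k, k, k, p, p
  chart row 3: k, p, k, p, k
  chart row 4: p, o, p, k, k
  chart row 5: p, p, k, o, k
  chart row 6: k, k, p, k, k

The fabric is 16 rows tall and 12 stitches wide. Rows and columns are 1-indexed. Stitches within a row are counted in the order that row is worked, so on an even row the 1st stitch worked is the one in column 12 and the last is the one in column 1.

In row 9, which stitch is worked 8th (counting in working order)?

Stitch:
k

Derivation:
For row 9: chart row = ((9-1) mod 6) + 1 = 3; this is a RS (odd) row.
Chart row 3 tiled across columns 1-12: k p k p k k p k p k k p
RS row: no reversal, no swap; stitch n worked = column n.
Stitch 8 in working order -> k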